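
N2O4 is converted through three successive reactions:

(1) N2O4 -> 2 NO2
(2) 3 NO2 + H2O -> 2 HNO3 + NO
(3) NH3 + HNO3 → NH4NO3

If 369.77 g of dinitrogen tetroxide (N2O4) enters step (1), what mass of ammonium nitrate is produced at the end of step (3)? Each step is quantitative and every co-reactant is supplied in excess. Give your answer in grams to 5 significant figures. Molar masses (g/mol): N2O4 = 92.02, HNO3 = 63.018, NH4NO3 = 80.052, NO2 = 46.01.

428.90 g

n(N2O4) = 369.77 / 92.02 = 4.01837 mol.
Reaction (1): N2O4→NO2 ratio 1:2 ⇒ n(NO2) = 8.03673 mol.
Reaction (2): NO2→HNO3 ratio 3:2 ⇒ n(HNO3) = 5.35782 mol.
Reaction (3): HNO3→NH4NO3 ratio 1:1 ⇒ n(NH4NO3) = 5.35782 mol.
Mass of NH4NO3 = 5.35782 × 80.052 = 428.904 g.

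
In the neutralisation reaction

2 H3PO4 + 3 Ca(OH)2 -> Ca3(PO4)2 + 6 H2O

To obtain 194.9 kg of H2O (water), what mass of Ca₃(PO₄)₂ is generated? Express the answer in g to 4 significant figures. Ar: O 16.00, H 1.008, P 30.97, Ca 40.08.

559300 g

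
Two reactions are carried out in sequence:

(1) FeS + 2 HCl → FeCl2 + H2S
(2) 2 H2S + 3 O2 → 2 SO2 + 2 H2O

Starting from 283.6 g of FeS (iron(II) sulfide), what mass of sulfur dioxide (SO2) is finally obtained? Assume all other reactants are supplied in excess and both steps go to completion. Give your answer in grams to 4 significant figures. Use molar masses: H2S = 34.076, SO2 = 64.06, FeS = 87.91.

n(FeS) = 283.60 / 87.91 = 3.2260 mol.
Step 1 gives a 1:1 ratio of FeS to H2S, so n(H2S) = 3.2260 mol.
In step 2 the H2S:SO2 ratio is 2:2, so n(SO2) = 3.2260 mol.
Mass of SO2 = 3.2260 × 64.06 = 206.66 g.

206.7 g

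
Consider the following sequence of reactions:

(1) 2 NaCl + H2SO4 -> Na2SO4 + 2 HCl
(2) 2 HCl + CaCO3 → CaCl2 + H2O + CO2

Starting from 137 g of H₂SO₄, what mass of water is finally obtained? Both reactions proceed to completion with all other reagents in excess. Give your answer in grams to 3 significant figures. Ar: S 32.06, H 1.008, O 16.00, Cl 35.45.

25.2 g

M(H2SO4) = 2(1.008) + 32.06 + 4(16.00) = 98.076 g/mol.
M(H2O) = 2(1.008) + 16.00 = 18.016 g/mol.
n(H2SO4) = 137.0 / 98.076 = 1.397 mol.
Step 1 gives a 1:2 ratio of H2SO4 to HCl, so n(HCl) = 2.794 mol.
In step 2 the HCl:H2O ratio is 2:1, so n(H2O) = 1.397 mol.
Mass of H2O = 1.397 × 18.016 = 25.17 g.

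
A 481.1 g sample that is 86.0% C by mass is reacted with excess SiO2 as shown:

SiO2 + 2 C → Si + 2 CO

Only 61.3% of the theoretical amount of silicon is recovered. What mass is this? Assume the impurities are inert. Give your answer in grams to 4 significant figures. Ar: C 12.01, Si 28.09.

296.6 g

Pure C available = 481.1 g × 0.860 = 413.75 g.
M(C) = 12.01 g/mol.
M(Si) = 28.09 g/mol.
n(C) = 413.75 g / 12.01 g/mol = 34.450 mol.
From the equation the C:Si mole ratio is 2:1, so n(Si) = 34.450 × 1/2 = 17.225 mol.
Mass of Si = 17.225 mol × 28.09 g/mol = 483.85 g.
Actual mass collected = 483.85 g × 0.613 = 296.60 g.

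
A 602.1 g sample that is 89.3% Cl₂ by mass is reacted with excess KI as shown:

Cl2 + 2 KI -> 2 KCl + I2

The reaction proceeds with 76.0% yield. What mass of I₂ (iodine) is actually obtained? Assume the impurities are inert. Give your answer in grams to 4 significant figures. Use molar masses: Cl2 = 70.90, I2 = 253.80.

Pure Cl2 available = 602.1 g × 0.893 = 537.68 g.
n(Cl2) = 537.68 g / 70.90 g/mol = 7.5836 mol.
From the equation the Cl2:I2 mole ratio is 1:1, so n(I2) = 7.5836 × 1/1 = 7.5836 mol.
Mass of I2 = 7.5836 mol × 253.80 g/mol = 1924.7 g.
Actual mass collected = 1924.7 g × 0.760 = 1462.8 g.

1463 g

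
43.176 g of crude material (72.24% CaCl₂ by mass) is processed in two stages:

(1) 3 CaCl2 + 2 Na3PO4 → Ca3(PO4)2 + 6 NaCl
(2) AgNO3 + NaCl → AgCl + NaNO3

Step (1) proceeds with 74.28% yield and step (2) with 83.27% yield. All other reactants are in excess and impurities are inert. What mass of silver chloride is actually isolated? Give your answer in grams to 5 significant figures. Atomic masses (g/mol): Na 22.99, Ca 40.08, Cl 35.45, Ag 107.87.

49.828 g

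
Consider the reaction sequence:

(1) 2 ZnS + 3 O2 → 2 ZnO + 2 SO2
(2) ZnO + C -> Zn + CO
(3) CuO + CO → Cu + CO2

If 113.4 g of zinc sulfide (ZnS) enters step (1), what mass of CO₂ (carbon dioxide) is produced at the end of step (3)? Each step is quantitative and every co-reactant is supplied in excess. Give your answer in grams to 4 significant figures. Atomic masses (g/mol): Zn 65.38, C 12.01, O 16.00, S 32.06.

51.22 g

M(ZnS) = 65.38 + 32.06 = 97.44 g/mol.
M(CO2) = 12.01 + 2(16.00) = 44.01 g/mol.
n(ZnS) = 113.4 / 97.44 = 1.1638 mol.
Reaction (1): ZnS→ZnO ratio 2:2 ⇒ n(ZnO) = 1.1638 mol.
Reaction (2): ZnO→CO ratio 1:1 ⇒ n(CO) = 1.1638 mol.
Reaction (3): CO→CO2 ratio 1:1 ⇒ n(CO2) = 1.1638 mol.
Mass of CO2 = 1.1638 × 44.01 = 51.219 g.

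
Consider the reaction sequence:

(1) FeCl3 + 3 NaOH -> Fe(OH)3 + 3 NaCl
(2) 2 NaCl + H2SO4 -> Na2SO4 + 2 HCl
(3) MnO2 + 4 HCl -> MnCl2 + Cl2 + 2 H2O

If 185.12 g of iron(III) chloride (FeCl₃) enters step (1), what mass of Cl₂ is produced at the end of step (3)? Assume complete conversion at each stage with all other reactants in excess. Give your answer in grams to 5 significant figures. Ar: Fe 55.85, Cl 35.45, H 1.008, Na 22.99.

M(FeCl3) = 55.85 + 3(35.45) = 162.20 g/mol.
M(Cl2) = 2(35.45) = 70.90 g/mol.
n(FeCl3) = 185.12 / 162.20 = 1.14131 mol.
Reaction (1): FeCl3→NaCl ratio 1:3 ⇒ n(NaCl) = 3.42392 mol.
Reaction (2): NaCl→HCl ratio 2:2 ⇒ n(HCl) = 3.42392 mol.
Reaction (3): HCl→Cl2 ratio 4:1 ⇒ n(Cl2) = 0.855980 mol.
Mass of Cl2 = 0.855980 × 70.90 = 60.6890 g.

60.689 g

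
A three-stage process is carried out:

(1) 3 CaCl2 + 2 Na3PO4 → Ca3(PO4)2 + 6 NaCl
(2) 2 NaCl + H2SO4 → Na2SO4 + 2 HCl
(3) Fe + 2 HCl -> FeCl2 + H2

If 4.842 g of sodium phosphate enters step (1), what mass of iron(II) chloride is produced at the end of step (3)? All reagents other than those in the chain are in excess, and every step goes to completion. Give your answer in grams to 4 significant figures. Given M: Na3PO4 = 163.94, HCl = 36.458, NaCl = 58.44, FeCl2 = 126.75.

5.615 g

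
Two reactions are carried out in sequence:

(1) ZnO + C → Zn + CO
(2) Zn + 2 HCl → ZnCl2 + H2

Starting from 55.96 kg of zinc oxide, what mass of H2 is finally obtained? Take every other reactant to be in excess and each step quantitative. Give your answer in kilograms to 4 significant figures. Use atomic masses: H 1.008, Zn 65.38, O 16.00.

M(ZnO) = 65.38 + 16.00 = 81.38 g/mol.
M(H2) = 2(1.008) = 2.016 g/mol.
55.96 kg = 55960 g.
n(ZnO) = 55960 / 81.38 = 687.64 mol.
Step 1 gives a 1:1 ratio of ZnO to Zn, so n(Zn) = 687.64 mol.
In step 2 the Zn:H2 ratio is 1:1, so n(H2) = 687.64 mol.
Mass of H2 = 687.64 × 2.016 = 1386.3 g = 1.386 kg.

1.386 kg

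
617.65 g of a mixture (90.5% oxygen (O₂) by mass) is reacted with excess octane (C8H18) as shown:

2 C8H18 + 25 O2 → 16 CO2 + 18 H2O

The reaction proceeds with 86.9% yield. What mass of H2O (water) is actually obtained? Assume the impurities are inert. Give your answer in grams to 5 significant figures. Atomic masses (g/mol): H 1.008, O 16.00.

196.90 g

Pure O2 available = 617.65 g × 0.905 = 558.973 g.
M(O2) = 2(16.00) = 32.00 g/mol.
M(H2O) = 2(1.008) + 16.00 = 18.016 g/mol.
n(O2) = 558.973 g / 32.00 g/mol = 17.4679 mol.
From the equation the O2:H2O mole ratio is 25:18, so n(H2O) = 17.4679 × 18/25 = 12.5769 mol.
Mass of H2O = 12.5769 mol × 18.016 g/mol = 226.585 g.
Actual mass collected = 226.585 g × 0.869 = 196.903 g.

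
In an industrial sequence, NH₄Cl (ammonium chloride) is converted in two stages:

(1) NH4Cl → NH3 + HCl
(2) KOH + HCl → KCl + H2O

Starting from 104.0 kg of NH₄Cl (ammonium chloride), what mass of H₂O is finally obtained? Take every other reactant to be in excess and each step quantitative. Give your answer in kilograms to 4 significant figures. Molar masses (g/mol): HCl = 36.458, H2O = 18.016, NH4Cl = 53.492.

104.0 kg = 104000 g.
n(NH4Cl) = 104000 / 53.492 = 1944.2 mol.
Step 1 gives a 1:1 ratio of NH4Cl to HCl, so n(HCl) = 1944.2 mol.
In step 2 the HCl:H2O ratio is 1:1, so n(H2O) = 1944.2 mol.
Mass of H2O = 1944.2 × 18.016 = 35027 g = 35.03 kg.

35.03 kg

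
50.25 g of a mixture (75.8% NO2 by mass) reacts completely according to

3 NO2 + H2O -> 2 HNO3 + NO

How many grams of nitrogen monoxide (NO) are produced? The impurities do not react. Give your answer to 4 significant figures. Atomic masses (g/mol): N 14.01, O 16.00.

Mass of pure NO2 = 50.25 g × 0.758 = 38.090 g.
M(NO2) = 14.01 + 2(16.00) = 46.01 g/mol.
M(NO) = 14.01 + 16.00 = 30.01 g/mol.
n(NO2) = 38.090 g / 46.01 g/mol = 0.82785 mol.
From the equation the NO2:NO mole ratio is 3:1, so n(NO) = 0.82785 × 1/3 = 0.27595 mol.
Mass of NO = 0.27595 mol × 30.01 g/mol = 8.2813 g.

8.281 g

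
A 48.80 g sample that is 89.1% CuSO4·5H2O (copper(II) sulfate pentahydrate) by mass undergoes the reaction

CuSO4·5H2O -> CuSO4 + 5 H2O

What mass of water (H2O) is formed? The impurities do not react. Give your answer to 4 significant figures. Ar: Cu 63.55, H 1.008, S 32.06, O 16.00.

Mass of pure CuSO4·5H2O = 48.80 g × 0.891 = 43.481 g.
M(CuSO4·5H2O) = 63.55 + 32.06 + 9(16.00) + 10(1.008) = 249.69 g/mol.
M(H2O) = 2(1.008) + 16.00 = 18.016 g/mol.
n(CuSO4·5H2O) = 43.481 g / 249.69 g/mol = 0.17414 mol.
From the equation the CuSO4·5H2O:H2O mole ratio is 1:5, so n(H2O) = 0.17414 × 5/1 = 0.87070 mol.
Mass of H2O = 0.87070 mol × 18.016 g/mol = 15.686 g.

15.69 g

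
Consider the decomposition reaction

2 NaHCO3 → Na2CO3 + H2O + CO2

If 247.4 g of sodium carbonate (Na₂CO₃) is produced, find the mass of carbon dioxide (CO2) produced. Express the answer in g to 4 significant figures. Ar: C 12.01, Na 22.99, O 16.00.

102.7 g

M(Na2CO3) = 2(22.99) + 12.01 + 3(16.00) = 105.99 g/mol.
M(CO2) = 12.01 + 2(16.00) = 44.01 g/mol.
n(Na2CO3) = 247.40 g / 105.99 g/mol = 2.3342 mol.
From the equation the Na2CO3:CO2 mole ratio is 1:1, so n(CO2) = 2.3342 × 1/1 = 2.3342 mol.
Mass of CO2 = 2.3342 mol × 44.01 g/mol = 102.73 g.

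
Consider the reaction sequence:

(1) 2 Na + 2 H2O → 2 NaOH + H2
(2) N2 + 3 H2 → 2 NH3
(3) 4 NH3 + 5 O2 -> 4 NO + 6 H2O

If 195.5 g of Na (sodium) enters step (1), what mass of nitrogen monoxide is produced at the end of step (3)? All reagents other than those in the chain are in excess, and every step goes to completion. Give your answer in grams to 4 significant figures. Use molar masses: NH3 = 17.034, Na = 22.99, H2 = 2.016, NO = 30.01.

n(Na) = 195.5 / 22.99 = 8.5037 mol.
Reaction (1): Na→H2 ratio 2:1 ⇒ n(H2) = 4.2518 mol.
Reaction (2): H2→NH3 ratio 3:2 ⇒ n(NH3) = 2.8346 mol.
Reaction (3): NH3→NO ratio 4:4 ⇒ n(NO) = 2.8346 mol.
Mass of NO = 2.8346 × 30.01 = 85.065 g.

85.07 g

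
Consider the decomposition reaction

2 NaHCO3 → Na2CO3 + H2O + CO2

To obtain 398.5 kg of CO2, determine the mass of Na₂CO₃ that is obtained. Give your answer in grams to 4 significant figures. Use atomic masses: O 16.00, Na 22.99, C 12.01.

M(CO2) = 12.01 + 2(16.00) = 44.01 g/mol.
M(Na2CO3) = 2(22.99) + 12.01 + 3(16.00) = 105.99 g/mol.
Convert: 398.5 kg = 398500 g.
n(CO2) = 398500 g / 44.01 g/mol = 9054.8 mol.
From the equation the CO2:Na2CO3 mole ratio is 1:1, so n(Na2CO3) = 9054.8 × 1/1 = 9054.8 mol.
Mass of Na2CO3 = 9054.8 mol × 105.99 g/mol = 959710 g.

959700 g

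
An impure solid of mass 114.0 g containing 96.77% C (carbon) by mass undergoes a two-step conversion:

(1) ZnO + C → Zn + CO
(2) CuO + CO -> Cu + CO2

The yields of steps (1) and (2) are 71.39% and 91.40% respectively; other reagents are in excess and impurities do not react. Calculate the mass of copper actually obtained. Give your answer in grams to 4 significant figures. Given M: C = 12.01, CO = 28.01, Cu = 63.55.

380.9 g

Pure C = 114.0 × 0.9677 = 110.32 g.
n(C) = 110.32 / 12.01 = 9.1855 mol.
Step 1 (C:CO = 1:1): theoretical n(CO) = 9.1855 mol; at 71.39% yield, n(CO) = 6.5575 mol.
Step 2 (CO:Cu = 1:1): theoretical n(Cu) = 6.5575 mol, so theoretical mass = 6.5575 × 63.55 = 416.73 g.
At 91.40% yield, actual mass of Cu = 416.73 × 0.9140 = 380.89 g.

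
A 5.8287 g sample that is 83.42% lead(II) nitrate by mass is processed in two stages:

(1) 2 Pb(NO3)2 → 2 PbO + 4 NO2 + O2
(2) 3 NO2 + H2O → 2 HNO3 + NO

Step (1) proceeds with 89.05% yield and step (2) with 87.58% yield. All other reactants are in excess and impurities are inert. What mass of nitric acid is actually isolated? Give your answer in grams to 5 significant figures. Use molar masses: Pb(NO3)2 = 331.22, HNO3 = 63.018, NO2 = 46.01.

0.96198 g

Pure Pb(NO3)2 = 5.8287 × 0.8342 = 4.86230 g.
n(Pb(NO3)2) = 4.86230 / 331.22 = 0.0146800 mol.
Step 1 (Pb(NO3)2:NO2 = 2:4): theoretical n(NO2) = 0.0293600 mol; at 89.05% yield, n(NO2) = 0.0261450 mol.
Step 2 (NO2:HNO3 = 3:2): theoretical n(HNO3) = 0.0174300 mol, so theoretical mass = 0.0174300 × 63.018 = 1.09841 g.
At 87.58% yield, actual mass of HNO3 = 1.09841 × 0.8758 = 0.961983 g.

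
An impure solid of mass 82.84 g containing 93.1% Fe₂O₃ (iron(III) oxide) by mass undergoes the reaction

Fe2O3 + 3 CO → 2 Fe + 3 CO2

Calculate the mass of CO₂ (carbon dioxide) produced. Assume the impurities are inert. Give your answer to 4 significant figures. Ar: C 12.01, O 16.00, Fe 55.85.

63.76 g

Mass of pure Fe2O3 = 82.84 g × 0.931 = 77.124 g.
M(Fe2O3) = 2(55.85) + 3(16.00) = 159.70 g/mol.
M(CO2) = 12.01 + 2(16.00) = 44.01 g/mol.
n(Fe2O3) = 77.124 g / 159.70 g/mol = 0.48293 mol.
From the equation the Fe2O3:CO2 mole ratio is 1:3, so n(CO2) = 0.48293 × 3/1 = 1.4488 mol.
Mass of CO2 = 1.4488 mol × 44.01 g/mol = 63.761 g.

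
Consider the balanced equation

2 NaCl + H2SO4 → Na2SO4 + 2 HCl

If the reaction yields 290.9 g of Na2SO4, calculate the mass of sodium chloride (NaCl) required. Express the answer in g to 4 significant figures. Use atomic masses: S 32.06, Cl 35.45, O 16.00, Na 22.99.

239.4 g

M(Na2SO4) = 2(22.99) + 32.06 + 4(16.00) = 142.04 g/mol.
M(NaCl) = 22.99 + 35.45 = 58.44 g/mol.
n(Na2SO4) = 290.90 g / 142.04 g/mol = 2.0480 mol.
From the equation the Na2SO4:NaCl mole ratio is 1:2, so n(NaCl) = 2.0480 × 2/1 = 4.0960 mol.
Mass of NaCl = 4.0960 mol × 58.44 g/mol = 239.37 g.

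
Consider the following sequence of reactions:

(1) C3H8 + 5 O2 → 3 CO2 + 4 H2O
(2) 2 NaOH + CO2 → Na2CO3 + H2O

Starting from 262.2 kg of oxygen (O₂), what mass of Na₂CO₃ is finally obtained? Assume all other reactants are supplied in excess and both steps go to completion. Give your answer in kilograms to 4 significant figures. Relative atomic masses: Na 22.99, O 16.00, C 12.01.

M(O2) = 2(16.00) = 32.00 g/mol.
M(Na2CO3) = 2(22.99) + 12.01 + 3(16.00) = 105.99 g/mol.
262.2 kg = 262200 g.
n(O2) = 262200 / 32.00 = 8193.8 mol.
Step 1 gives a 5:3 ratio of O2 to CO2, so n(CO2) = 4916.2 mol.
In step 2 the CO2:Na2CO3 ratio is 1:1, so n(Na2CO3) = 4916.2 mol.
Mass of Na2CO3 = 4916.2 × 105.99 = 521070 g = 521.1 kg.

521.1 kg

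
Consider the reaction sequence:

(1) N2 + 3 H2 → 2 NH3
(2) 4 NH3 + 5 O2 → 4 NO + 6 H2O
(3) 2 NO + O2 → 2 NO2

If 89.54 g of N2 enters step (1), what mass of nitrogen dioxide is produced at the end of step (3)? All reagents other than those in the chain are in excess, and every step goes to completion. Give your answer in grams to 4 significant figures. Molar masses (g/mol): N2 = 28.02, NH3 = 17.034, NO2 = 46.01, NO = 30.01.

294.1 g

n(N2) = 89.54 / 28.02 = 3.1956 mol.
Reaction (1): N2→NH3 ratio 1:2 ⇒ n(NH3) = 6.3911 mol.
Reaction (2): NH3→NO ratio 4:4 ⇒ n(NO) = 6.3911 mol.
Reaction (3): NO→NO2 ratio 2:2 ⇒ n(NO2) = 6.3911 mol.
Mass of NO2 = 6.3911 × 46.01 = 294.06 g.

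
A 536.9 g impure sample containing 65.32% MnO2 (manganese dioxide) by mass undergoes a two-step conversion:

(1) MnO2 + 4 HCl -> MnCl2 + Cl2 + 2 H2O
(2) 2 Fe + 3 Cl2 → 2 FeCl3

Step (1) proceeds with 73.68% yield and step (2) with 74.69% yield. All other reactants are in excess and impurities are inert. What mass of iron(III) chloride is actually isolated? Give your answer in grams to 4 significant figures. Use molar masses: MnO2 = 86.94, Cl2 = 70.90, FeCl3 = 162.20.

240.0 g

Pure MnO2 = 536.9 × 0.6532 = 350.70 g.
n(MnO2) = 350.70 / 86.94 = 4.0339 mol.
Step 1 (MnO2:Cl2 = 1:1): theoretical n(Cl2) = 4.0339 mol; at 73.68% yield, n(Cl2) = 2.9721 mol.
Step 2 (Cl2:FeCl3 = 3:2): theoretical n(FeCl3) = 1.9814 mol, so theoretical mass = 1.9814 × 162.20 = 321.39 g.
At 74.69% yield, actual mass of FeCl3 = 321.39 × 0.7469 = 240.04 g.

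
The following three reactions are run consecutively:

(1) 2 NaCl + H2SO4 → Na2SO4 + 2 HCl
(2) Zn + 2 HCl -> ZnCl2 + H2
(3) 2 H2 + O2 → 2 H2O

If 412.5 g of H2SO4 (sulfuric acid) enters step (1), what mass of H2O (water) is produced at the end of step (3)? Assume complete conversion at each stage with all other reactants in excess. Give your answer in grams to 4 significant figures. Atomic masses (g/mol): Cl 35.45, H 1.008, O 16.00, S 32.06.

75.77 g

M(H2SO4) = 2(1.008) + 32.06 + 4(16.00) = 98.076 g/mol.
M(H2O) = 2(1.008) + 16.00 = 18.016 g/mol.
n(H2SO4) = 412.5 / 98.076 = 4.2059 mol.
Reaction (1): H2SO4→HCl ratio 1:2 ⇒ n(HCl) = 8.4118 mol.
Reaction (2): HCl→H2 ratio 2:1 ⇒ n(H2) = 4.2059 mol.
Reaction (3): H2→H2O ratio 2:2 ⇒ n(H2O) = 4.2059 mol.
Mass of H2O = 4.2059 × 18.016 = 75.774 g.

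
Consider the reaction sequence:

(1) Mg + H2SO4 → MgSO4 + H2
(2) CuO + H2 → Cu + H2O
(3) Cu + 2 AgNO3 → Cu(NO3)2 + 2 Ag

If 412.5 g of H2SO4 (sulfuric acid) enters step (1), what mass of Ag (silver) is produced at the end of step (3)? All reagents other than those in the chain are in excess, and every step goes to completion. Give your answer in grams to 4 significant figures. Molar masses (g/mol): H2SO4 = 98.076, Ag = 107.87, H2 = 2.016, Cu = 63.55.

907.4 g

n(H2SO4) = 412.5 / 98.076 = 4.2059 mol.
Reaction (1): H2SO4→H2 ratio 1:1 ⇒ n(H2) = 4.2059 mol.
Reaction (2): H2→Cu ratio 1:1 ⇒ n(Cu) = 4.2059 mol.
Reaction (3): Cu→Ag ratio 1:2 ⇒ n(Ag) = 8.4118 mol.
Mass of Ag = 8.4118 × 107.87 = 907.39 g.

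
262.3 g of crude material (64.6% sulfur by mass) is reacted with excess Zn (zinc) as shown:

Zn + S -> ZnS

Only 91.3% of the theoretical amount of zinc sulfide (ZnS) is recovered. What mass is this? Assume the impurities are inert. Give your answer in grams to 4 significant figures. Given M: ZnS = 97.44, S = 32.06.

470.2 g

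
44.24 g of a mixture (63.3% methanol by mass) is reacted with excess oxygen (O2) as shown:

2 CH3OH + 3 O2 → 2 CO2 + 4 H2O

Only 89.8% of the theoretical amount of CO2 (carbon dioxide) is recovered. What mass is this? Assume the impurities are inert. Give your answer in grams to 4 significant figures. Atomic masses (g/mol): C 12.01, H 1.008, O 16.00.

34.54 g

Pure CH3OH available = 44.24 g × 0.633 = 28.004 g.
M(CH3OH) = 12.01 + 4(1.008) + 16.00 = 32.042 g/mol.
M(CO2) = 12.01 + 2(16.00) = 44.01 g/mol.
n(CH3OH) = 28.004 g / 32.042 g/mol = 0.87398 mol.
From the equation the CH3OH:CO2 mole ratio is 2:2, so n(CO2) = 0.87398 × 2/2 = 0.87398 mol.
Mass of CO2 = 0.87398 mol × 44.01 g/mol = 38.464 g.
Actual mass collected = 38.464 g × 0.898 = 34.540 g.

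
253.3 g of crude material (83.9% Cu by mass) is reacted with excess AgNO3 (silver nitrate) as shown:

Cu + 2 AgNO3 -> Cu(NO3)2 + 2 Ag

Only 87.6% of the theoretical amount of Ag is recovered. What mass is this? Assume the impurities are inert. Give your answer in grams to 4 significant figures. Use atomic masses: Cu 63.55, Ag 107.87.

632.0 g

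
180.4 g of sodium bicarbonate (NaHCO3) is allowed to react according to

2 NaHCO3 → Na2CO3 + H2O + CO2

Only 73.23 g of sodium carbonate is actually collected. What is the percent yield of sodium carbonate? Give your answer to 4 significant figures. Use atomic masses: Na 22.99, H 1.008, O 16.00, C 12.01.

64.35 %

M(NaHCO3) = 22.99 + 1.008 + 12.01 + 3(16.00) = 84.008 g/mol.
M(Na2CO3) = 2(22.99) + 12.01 + 3(16.00) = 105.99 g/mol.
n(NaHCO3) = 180.40 g / 84.008 g/mol = 2.1474 mol.
From the equation the NaHCO3:Na2CO3 mole ratio is 2:1, so n(Na2CO3) = 2.1474 × 1/2 = 1.0737 mol.
Mass of Na2CO3 = 1.0737 mol × 105.99 g/mol = 113.80 g.
This is the theoretical yield. Percent yield = 73.23 g / 113.80 g × 100% = 64.348%.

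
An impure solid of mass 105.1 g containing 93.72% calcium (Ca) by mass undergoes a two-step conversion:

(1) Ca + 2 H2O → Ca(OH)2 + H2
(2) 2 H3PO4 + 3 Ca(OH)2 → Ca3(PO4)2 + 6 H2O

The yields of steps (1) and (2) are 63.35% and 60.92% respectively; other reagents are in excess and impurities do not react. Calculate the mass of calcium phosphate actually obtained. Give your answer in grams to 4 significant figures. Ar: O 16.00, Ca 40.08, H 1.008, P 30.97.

98.06 g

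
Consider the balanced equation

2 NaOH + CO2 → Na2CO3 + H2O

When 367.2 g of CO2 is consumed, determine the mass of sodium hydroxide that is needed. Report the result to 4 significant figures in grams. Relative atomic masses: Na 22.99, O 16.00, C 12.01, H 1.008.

M(CO2) = 12.01 + 2(16.00) = 44.01 g/mol.
M(NaOH) = 22.99 + 16.00 + 1.008 = 39.998 g/mol.
n(CO2) = 367.20 g / 44.01 g/mol = 8.3436 mol.
From the equation the CO2:NaOH mole ratio is 1:2, so n(NaOH) = 8.3436 × 2/1 = 16.687 mol.
Mass of NaOH = 16.687 mol × 39.998 g/mol = 667.45 g.

667.5 g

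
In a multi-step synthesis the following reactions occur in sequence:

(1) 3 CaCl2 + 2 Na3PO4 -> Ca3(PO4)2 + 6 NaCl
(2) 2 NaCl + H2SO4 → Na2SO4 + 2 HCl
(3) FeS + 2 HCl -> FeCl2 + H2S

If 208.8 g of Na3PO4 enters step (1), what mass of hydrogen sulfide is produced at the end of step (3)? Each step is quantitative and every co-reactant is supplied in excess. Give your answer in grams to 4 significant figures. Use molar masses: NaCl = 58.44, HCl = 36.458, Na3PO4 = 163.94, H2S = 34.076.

65.10 g

n(Na3PO4) = 208.8 / 163.94 = 1.2736 mol.
Reaction (1): Na3PO4→NaCl ratio 2:6 ⇒ n(NaCl) = 3.8209 mol.
Reaction (2): NaCl→HCl ratio 2:2 ⇒ n(HCl) = 3.8209 mol.
Reaction (3): HCl→H2S ratio 2:1 ⇒ n(H2S) = 1.9105 mol.
Mass of H2S = 1.9105 × 34.076 = 65.101 g.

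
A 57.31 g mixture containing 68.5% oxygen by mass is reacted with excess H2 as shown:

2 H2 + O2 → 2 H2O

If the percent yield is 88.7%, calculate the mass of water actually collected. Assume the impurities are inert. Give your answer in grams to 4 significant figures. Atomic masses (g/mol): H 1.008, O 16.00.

39.21 g

Pure O2 available = 57.31 g × 0.685 = 39.257 g.
M(O2) = 2(16.00) = 32.00 g/mol.
M(H2O) = 2(1.008) + 16.00 = 18.016 g/mol.
n(O2) = 39.257 g / 32.00 g/mol = 1.2268 mol.
From the equation the O2:H2O mole ratio is 1:2, so n(H2O) = 1.2268 × 2/1 = 2.4536 mol.
Mass of H2O = 2.4536 mol × 18.016 g/mol = 44.204 g.
Actual mass collected = 44.204 g × 0.887 = 39.209 g.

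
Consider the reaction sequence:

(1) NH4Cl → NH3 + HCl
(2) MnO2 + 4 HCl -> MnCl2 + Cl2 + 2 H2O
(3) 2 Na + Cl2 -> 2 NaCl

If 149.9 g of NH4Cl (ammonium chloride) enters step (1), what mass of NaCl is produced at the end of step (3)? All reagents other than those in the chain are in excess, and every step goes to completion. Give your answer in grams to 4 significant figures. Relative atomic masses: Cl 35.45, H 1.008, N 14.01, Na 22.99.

81.88 g

M(NH4Cl) = 14.01 + 4(1.008) + 35.45 = 53.492 g/mol.
M(NaCl) = 22.99 + 35.45 = 58.44 g/mol.
n(NH4Cl) = 149.9 / 53.492 = 2.8023 mol.
Reaction (1): NH4Cl→HCl ratio 1:1 ⇒ n(HCl) = 2.8023 mol.
Reaction (2): HCl→Cl2 ratio 4:1 ⇒ n(Cl2) = 0.70057 mol.
Reaction (3): Cl2→NaCl ratio 1:2 ⇒ n(NaCl) = 1.4011 mol.
Mass of NaCl = 1.4011 × 58.44 = 81.883 g.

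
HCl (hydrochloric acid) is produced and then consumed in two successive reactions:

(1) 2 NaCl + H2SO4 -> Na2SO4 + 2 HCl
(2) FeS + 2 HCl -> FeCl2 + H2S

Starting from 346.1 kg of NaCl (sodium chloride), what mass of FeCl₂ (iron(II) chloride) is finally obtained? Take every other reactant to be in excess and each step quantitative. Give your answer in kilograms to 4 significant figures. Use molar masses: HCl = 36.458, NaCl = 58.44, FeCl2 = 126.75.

346.1 kg = 346100 g.
n(NaCl) = 346100 / 58.44 = 5922.3 mol.
Step 1 gives a 2:2 ratio of NaCl to HCl, so n(HCl) = 5922.3 mol.
In step 2 the HCl:FeCl2 ratio is 2:1, so n(FeCl2) = 2961.2 mol.
Mass of FeCl2 = 2961.2 × 126.75 = 375330 g = 375.3 kg.

375.3 kg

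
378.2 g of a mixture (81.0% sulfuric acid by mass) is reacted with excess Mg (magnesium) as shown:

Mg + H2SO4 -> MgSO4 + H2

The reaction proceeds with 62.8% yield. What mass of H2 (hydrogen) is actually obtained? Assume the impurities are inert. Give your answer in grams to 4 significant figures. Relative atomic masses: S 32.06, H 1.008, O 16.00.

Pure H2SO4 available = 378.2 g × 0.810 = 306.34 g.
M(H2SO4) = 2(1.008) + 32.06 + 4(16.00) = 98.076 g/mol.
M(H2) = 2(1.008) = 2.016 g/mol.
n(H2SO4) = 306.34 g / 98.076 g/mol = 3.1235 mol.
From the equation the H2SO4:H2 mole ratio is 1:1, so n(H2) = 3.1235 × 1/1 = 3.1235 mol.
Mass of H2 = 3.1235 mol × 2.016 g/mol = 6.2970 g.
Actual mass collected = 6.2970 g × 0.628 = 3.9545 g.

3.955 g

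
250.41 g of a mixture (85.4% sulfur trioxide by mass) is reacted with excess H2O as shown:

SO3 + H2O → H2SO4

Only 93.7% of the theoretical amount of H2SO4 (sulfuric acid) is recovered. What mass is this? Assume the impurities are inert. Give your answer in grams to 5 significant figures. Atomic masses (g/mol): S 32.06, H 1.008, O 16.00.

245.47 g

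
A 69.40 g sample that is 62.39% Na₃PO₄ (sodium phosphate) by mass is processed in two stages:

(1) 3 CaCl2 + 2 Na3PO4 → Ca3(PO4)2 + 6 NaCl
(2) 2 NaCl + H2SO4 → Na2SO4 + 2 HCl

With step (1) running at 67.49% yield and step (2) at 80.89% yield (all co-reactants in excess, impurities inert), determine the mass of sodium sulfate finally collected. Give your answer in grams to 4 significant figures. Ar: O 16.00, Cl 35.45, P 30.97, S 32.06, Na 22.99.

Pure Na3PO4 = 69.40 × 0.6239 = 43.299 g.
M(Na3PO4) = 3(22.99) + 30.97 + 4(16.00) = 163.94 g/mol.
M(Na2SO4) = 2(22.99) + 32.06 + 4(16.00) = 142.04 g/mol.
n(Na3PO4) = 43.299 / 163.94 = 0.26411 mol.
Step 1 (Na3PO4:NaCl = 2:6): theoretical n(NaCl) = 0.79234 mol; at 67.49% yield, n(NaCl) = 0.53475 mol.
Step 2 (NaCl:Na2SO4 = 2:1): theoretical n(Na2SO4) = 0.26737 mol, so theoretical mass = 0.26737 × 142.04 = 37.978 g.
At 80.89% yield, actual mass of Na2SO4 = 37.978 × 0.8089 = 30.720 g.

30.72 g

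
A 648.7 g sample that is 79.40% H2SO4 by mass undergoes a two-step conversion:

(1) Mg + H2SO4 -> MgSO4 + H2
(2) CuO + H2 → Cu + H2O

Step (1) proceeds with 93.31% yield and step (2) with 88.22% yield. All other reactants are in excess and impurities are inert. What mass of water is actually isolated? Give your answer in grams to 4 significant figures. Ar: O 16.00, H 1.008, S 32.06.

77.89 g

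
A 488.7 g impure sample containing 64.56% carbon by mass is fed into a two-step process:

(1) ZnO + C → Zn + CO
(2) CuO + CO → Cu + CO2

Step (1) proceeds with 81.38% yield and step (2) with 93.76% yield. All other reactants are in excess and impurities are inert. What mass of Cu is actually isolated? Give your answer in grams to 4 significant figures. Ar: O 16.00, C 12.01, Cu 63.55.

1274 g

Pure C = 488.7 × 0.6456 = 315.50 g.
M(C) = 12.01 g/mol.
M(Cu) = 63.55 g/mol.
n(C) = 315.50 / 12.01 = 26.270 mol.
Step 1 (C:CO = 1:1): theoretical n(CO) = 26.270 mol; at 81.38% yield, n(CO) = 21.379 mol.
Step 2 (CO:Cu = 1:1): theoretical n(Cu) = 21.379 mol, so theoretical mass = 21.379 × 63.55 = 1358.6 g.
At 93.76% yield, actual mass of Cu = 1358.6 × 0.9376 = 1273.8 g.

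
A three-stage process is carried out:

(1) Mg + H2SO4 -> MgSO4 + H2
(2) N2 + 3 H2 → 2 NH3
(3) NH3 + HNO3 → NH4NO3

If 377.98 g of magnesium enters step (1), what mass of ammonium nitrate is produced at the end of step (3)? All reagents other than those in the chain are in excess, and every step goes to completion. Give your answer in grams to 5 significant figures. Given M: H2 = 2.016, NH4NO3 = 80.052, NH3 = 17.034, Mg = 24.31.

n(Mg) = 377.98 / 24.31 = 15.5483 mol.
Reaction (1): Mg→H2 ratio 1:1 ⇒ n(H2) = 15.5483 mol.
Reaction (2): H2→NH3 ratio 3:2 ⇒ n(NH3) = 10.3656 mol.
Reaction (3): NH3→NH4NO3 ratio 1:1 ⇒ n(NH4NO3) = 10.3656 mol.
Mass of NH4NO3 = 10.3656 × 80.052 = 829.783 g.

829.78 g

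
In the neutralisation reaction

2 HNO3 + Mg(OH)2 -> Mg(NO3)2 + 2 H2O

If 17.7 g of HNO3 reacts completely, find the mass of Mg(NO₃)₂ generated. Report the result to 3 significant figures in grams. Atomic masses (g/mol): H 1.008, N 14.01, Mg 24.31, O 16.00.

M(HNO3) = 1.008 + 14.01 + 3(16.00) = 63.018 g/mol.
M(Mg(NO3)2) = 24.31 + 2(14.01) + 6(16.00) = 148.33 g/mol.
n(HNO3) = 17.70 g / 63.018 g/mol = 0.2809 mol.
From the equation the HNO3:Mg(NO3)2 mole ratio is 2:1, so n(Mg(NO3)2) = 0.2809 × 1/2 = 0.1404 mol.
Mass of Mg(NO3)2 = 0.1404 mol × 148.33 g/mol = 20.83 g.

20.8 g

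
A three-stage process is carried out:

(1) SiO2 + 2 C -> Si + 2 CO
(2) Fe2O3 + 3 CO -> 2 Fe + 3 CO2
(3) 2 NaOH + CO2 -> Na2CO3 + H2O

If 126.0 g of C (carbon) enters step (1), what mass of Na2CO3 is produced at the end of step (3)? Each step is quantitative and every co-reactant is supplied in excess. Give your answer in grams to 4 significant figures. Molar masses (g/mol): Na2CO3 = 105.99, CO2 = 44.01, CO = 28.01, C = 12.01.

1112 g

n(C) = 126.0 / 12.01 = 10.491 mol.
Reaction (1): C→CO ratio 2:2 ⇒ n(CO) = 10.491 mol.
Reaction (2): CO→CO2 ratio 3:3 ⇒ n(CO2) = 10.491 mol.
Reaction (3): CO2→Na2CO3 ratio 1:1 ⇒ n(Na2CO3) = 10.491 mol.
Mass of Na2CO3 = 10.491 × 105.99 = 1112.0 g.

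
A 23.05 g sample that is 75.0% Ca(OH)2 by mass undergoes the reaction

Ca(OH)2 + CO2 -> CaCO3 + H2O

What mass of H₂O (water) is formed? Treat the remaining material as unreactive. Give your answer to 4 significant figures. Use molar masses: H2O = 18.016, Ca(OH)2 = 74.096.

Mass of pure Ca(OH)2 = 23.05 g × 0.750 = 17.288 g.
n(Ca(OH)2) = 17.288 g / 74.096 g/mol = 0.23331 mol.
From the equation the Ca(OH)2:H2O mole ratio is 1:1, so n(H2O) = 0.23331 × 1/1 = 0.23331 mol.
Mass of H2O = 0.23331 mol × 18.016 g/mol = 4.2034 g.

4.203 g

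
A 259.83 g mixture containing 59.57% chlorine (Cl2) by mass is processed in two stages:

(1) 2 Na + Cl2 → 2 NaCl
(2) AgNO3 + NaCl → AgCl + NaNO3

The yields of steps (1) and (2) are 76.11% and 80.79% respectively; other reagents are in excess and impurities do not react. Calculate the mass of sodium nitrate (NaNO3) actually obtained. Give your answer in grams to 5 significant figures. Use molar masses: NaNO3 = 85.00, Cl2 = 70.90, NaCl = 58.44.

228.20 g

Pure Cl2 = 259.83 × 0.5957 = 154.781 g.
n(Cl2) = 154.781 / 70.90 = 2.18309 mol.
Step 1 (Cl2:NaCl = 1:2): theoretical n(NaCl) = 4.36617 mol; at 76.11% yield, n(NaCl) = 3.32309 mol.
Step 2 (NaCl:NaNO3 = 1:1): theoretical n(NaNO3) = 3.32309 mol, so theoretical mass = 3.32309 × 85.00 = 282.463 g.
At 80.79% yield, actual mass of NaNO3 = 282.463 × 0.8079 = 228.202 g.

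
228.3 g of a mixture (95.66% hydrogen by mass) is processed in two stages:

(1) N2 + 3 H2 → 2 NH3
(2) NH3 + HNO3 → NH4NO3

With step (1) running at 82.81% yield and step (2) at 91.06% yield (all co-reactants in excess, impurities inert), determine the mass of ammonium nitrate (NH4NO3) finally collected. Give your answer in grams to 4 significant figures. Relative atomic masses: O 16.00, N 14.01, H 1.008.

Pure H2 = 228.3 × 0.9566 = 218.39 g.
M(H2) = 2(1.008) = 2.016 g/mol.
M(NH4NO3) = 2(14.01) + 4(1.008) + 3(16.00) = 80.052 g/mol.
n(H2) = 218.39 / 2.016 = 108.33 mol.
Step 1 (H2:NH3 = 3:2): theoretical n(NH3) = 72.220 mol; at 82.81% yield, n(NH3) = 59.805 mol.
Step 2 (NH3:NH4NO3 = 1:1): theoretical n(NH4NO3) = 59.805 mol, so theoretical mass = 59.805 × 80.052 = 4787.5 g.
At 91.06% yield, actual mass of NH4NO3 = 4787.5 × 0.9106 = 4359.5 g.

4360 g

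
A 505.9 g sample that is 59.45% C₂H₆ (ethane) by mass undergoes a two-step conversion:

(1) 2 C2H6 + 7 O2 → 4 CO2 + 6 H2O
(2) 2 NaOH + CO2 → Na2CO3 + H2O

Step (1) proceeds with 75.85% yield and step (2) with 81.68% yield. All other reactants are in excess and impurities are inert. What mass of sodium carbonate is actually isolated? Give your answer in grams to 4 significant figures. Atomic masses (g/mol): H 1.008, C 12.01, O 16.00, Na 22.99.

1314 g

Pure C2H6 = 505.9 × 0.5945 = 300.76 g.
M(C2H6) = 2(12.01) + 6(1.008) = 30.068 g/mol.
M(Na2CO3) = 2(22.99) + 12.01 + 3(16.00) = 105.99 g/mol.
n(C2H6) = 300.76 / 30.068 = 10.003 mol.
Step 1 (C2H6:CO2 = 2:4): theoretical n(CO2) = 20.005 mol; at 75.85% yield, n(CO2) = 15.174 mol.
Step 2 (CO2:Na2CO3 = 1:1): theoretical n(Na2CO3) = 15.174 mol, so theoretical mass = 15.174 × 105.99 = 1608.3 g.
At 81.68% yield, actual mass of Na2CO3 = 1608.3 × 0.8168 = 1313.6 g.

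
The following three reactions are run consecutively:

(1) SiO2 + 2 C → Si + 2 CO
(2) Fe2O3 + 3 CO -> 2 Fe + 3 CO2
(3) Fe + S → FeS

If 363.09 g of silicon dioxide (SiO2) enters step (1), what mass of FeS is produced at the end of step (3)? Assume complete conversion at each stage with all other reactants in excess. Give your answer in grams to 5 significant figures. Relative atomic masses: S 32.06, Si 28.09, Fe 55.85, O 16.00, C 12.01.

M(SiO2) = 28.09 + 2(16.00) = 60.09 g/mol.
M(FeS) = 55.85 + 32.06 = 87.91 g/mol.
n(SiO2) = 363.09 / 60.09 = 6.04244 mol.
Reaction (1): SiO2→CO ratio 1:2 ⇒ n(CO) = 12.0849 mol.
Reaction (2): CO→Fe ratio 3:2 ⇒ n(Fe) = 8.05658 mol.
Reaction (3): Fe→FeS ratio 1:1 ⇒ n(FeS) = 8.05658 mol.
Mass of FeS = 8.05658 × 87.91 = 708.254 g.

708.25 g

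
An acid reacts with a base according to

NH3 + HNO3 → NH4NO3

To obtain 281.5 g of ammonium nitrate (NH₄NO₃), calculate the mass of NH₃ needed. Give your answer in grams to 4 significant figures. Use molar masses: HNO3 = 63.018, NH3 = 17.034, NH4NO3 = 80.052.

n(NH4NO3) = 281.50 g / 80.052 g/mol = 3.5165 mol.
From the equation the NH4NO3:NH3 mole ratio is 1:1, so n(NH3) = 3.5165 × 1/1 = 3.5165 mol.
Mass of NH3 = 3.5165 mol × 17.034 g/mol = 59.899 g.

59.90 g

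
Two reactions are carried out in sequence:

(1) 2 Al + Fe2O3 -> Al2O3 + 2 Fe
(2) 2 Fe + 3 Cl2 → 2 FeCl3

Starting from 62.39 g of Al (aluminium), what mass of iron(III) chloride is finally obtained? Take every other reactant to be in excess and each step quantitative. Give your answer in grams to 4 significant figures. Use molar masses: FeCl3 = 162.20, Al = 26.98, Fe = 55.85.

375.1 g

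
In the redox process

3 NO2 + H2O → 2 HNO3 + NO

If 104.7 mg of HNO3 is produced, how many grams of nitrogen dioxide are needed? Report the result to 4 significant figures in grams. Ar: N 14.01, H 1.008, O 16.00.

0.1147 g

M(HNO3) = 1.008 + 14.01 + 3(16.00) = 63.018 g/mol.
M(NO2) = 14.01 + 2(16.00) = 46.01 g/mol.
Convert: 104.7 mg = 0.10470 g.
n(HNO3) = 0.10470 g / 63.018 g/mol = 0.0016614 mol.
From the equation the HNO3:NO2 mole ratio is 2:3, so n(NO2) = 0.0016614 × 3/2 = 0.0024921 mol.
Mass of NO2 = 0.0024921 mol × 46.01 g/mol = 0.11466 g.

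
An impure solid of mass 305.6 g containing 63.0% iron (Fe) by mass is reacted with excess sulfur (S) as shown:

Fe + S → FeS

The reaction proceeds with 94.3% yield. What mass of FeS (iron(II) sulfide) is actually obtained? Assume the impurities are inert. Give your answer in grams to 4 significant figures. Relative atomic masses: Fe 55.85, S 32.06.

Pure Fe available = 305.6 g × 0.630 = 192.53 g.
M(Fe) = 55.85 g/mol.
M(FeS) = 55.85 + 32.06 = 87.91 g/mol.
n(Fe) = 192.53 g / 55.85 g/mol = 3.4472 mol.
From the equation the Fe:FeS mole ratio is 1:1, so n(FeS) = 3.4472 × 1/1 = 3.4472 mol.
Mass of FeS = 3.4472 mol × 87.91 g/mol = 303.05 g.
Actual mass collected = 303.05 g × 0.943 = 285.77 g.

285.8 g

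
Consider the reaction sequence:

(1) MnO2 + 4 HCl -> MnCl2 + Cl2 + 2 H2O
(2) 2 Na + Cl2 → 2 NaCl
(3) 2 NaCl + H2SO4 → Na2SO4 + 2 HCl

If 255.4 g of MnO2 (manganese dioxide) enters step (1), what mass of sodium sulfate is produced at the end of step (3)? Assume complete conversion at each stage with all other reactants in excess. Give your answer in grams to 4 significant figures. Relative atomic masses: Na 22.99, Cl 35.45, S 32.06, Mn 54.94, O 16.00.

M(MnO2) = 54.94 + 2(16.00) = 86.94 g/mol.
M(Na2SO4) = 2(22.99) + 32.06 + 4(16.00) = 142.04 g/mol.
n(MnO2) = 255.4 / 86.94 = 2.9377 mol.
Reaction (1): MnO2→Cl2 ratio 1:1 ⇒ n(Cl2) = 2.9377 mol.
Reaction (2): Cl2→NaCl ratio 1:2 ⇒ n(NaCl) = 5.8753 mol.
Reaction (3): NaCl→Na2SO4 ratio 2:1 ⇒ n(Na2SO4) = 2.9377 mol.
Mass of Na2SO4 = 2.9377 × 142.04 = 417.26 g.

417.3 g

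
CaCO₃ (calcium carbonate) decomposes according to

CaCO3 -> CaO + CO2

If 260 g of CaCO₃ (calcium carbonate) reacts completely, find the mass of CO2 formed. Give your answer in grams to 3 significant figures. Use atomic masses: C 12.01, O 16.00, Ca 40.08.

114 g

M(CaCO3) = 40.08 + 12.01 + 3(16.00) = 100.09 g/mol.
M(CO2) = 12.01 + 2(16.00) = 44.01 g/mol.
n(CaCO3) = 260.0 g / 100.09 g/mol = 2.598 mol.
From the equation the CaCO3:CO2 mole ratio is 1:1, so n(CO2) = 2.598 × 1/1 = 2.598 mol.
Mass of CO2 = 2.598 mol × 44.01 g/mol = 114.3 g.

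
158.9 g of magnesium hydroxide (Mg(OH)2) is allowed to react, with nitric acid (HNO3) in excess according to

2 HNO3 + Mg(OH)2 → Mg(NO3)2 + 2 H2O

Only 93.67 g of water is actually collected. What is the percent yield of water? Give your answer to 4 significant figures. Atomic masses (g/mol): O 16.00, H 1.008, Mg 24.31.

95.42 %

M(Mg(OH)2) = 24.31 + 2(16.00) + 2(1.008) = 58.326 g/mol.
M(H2O) = 2(1.008) + 16.00 = 18.016 g/mol.
n(Mg(OH)2) = 158.90 g / 58.326 g/mol = 2.7243 mol.
From the equation the Mg(OH)2:H2O mole ratio is 1:2, so n(H2O) = 2.7243 × 2/1 = 5.4487 mol.
Mass of H2O = 5.4487 mol × 18.016 g/mol = 98.164 g.
This is the theoretical yield. Percent yield = 93.67 g / 98.164 g × 100% = 95.422%.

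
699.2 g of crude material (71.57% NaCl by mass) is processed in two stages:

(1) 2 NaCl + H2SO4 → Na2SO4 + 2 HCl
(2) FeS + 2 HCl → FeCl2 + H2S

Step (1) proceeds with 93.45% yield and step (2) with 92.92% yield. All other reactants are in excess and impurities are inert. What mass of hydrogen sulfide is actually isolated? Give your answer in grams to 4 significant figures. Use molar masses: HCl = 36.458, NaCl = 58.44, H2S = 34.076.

126.7 g

Pure NaCl = 699.2 × 0.7157 = 500.42 g.
n(NaCl) = 500.42 / 58.44 = 8.5629 mol.
Step 1 (NaCl:HCl = 2:2): theoretical n(HCl) = 8.5629 mol; at 93.45% yield, n(HCl) = 8.0021 mol.
Step 2 (HCl:H2S = 2:1): theoretical n(H2S) = 4.0010 mol, so theoretical mass = 4.0010 × 34.076 = 136.34 g.
At 92.92% yield, actual mass of H2S = 136.34 × 0.9292 = 126.69 g.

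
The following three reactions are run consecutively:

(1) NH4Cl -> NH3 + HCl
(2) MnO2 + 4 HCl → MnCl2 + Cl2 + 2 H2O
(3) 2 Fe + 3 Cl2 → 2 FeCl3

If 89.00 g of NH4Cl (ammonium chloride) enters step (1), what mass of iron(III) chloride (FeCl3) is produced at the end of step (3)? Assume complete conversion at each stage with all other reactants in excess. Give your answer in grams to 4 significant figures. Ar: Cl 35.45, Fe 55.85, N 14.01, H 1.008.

M(NH4Cl) = 14.01 + 4(1.008) + 35.45 = 53.492 g/mol.
M(FeCl3) = 55.85 + 3(35.45) = 162.20 g/mol.
n(NH4Cl) = 89.00 / 53.492 = 1.6638 mol.
Reaction (1): NH4Cl→HCl ratio 1:1 ⇒ n(HCl) = 1.6638 mol.
Reaction (2): HCl→Cl2 ratio 4:1 ⇒ n(Cl2) = 0.41595 mol.
Reaction (3): Cl2→FeCl3 ratio 3:2 ⇒ n(FeCl3) = 0.27730 mol.
Mass of FeCl3 = 0.27730 × 162.20 = 44.978 g.

44.98 g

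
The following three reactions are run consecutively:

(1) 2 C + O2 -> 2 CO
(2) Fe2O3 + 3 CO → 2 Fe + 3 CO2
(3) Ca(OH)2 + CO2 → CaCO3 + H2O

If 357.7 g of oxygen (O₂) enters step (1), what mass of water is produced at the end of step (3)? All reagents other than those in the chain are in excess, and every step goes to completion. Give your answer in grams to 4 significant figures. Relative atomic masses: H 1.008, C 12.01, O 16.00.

M(O2) = 2(16.00) = 32.00 g/mol.
M(H2O) = 2(1.008) + 16.00 = 18.016 g/mol.
n(O2) = 357.7 / 32.00 = 11.178 mol.
Reaction (1): O2→CO ratio 1:2 ⇒ n(CO) = 22.356 mol.
Reaction (2): CO→CO2 ratio 3:3 ⇒ n(CO2) = 22.356 mol.
Reaction (3): CO2→H2O ratio 1:1 ⇒ n(H2O) = 22.356 mol.
Mass of H2O = 22.356 × 18.016 = 402.77 g.

402.8 g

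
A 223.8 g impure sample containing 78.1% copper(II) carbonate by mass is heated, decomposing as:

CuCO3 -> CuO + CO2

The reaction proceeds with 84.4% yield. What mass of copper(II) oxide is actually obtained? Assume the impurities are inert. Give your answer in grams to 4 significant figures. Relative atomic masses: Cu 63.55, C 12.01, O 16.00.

94.98 g

Pure CuCO3 available = 223.8 g × 0.781 = 174.79 g.
M(CuCO3) = 63.55 + 12.01 + 3(16.00) = 123.56 g/mol.
M(CuO) = 63.55 + 16.00 = 79.55 g/mol.
n(CuCO3) = 174.79 g / 123.56 g/mol = 1.4146 mol.
From the equation the CuCO3:CuO mole ratio is 1:1, so n(CuO) = 1.4146 × 1/1 = 1.4146 mol.
Mass of CuO = 1.4146 mol × 79.55 g/mol = 112.53 g.
Actual mass collected = 112.53 g × 0.844 = 94.976 g.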